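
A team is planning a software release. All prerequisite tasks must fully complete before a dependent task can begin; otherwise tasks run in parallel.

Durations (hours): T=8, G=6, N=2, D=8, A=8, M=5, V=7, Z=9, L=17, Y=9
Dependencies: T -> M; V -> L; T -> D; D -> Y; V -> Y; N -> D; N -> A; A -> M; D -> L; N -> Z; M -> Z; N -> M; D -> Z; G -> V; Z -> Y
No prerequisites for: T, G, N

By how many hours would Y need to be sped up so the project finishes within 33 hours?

1

Current finish: 34 hours; target: 33.
Y is on every critical path, so each hour cut from Y cuts the finish by one (this holds down to a finish of 33).
Need 34 − 33 = 1 hour off Y → Y becomes 8 hours, finish becomes 33.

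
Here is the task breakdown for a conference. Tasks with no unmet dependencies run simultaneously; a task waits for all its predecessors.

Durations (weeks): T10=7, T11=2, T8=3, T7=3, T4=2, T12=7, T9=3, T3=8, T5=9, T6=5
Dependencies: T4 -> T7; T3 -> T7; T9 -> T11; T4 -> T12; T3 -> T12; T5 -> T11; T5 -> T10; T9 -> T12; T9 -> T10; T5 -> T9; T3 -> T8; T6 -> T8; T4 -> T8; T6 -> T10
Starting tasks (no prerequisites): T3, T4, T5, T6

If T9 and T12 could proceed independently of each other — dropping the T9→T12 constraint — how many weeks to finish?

Before: longest chain T5→T9→T10 = 9+3+7 = 19, finish 19.
Without T9→T12, T12's earliest start moves from 12 to 8.
The longest chain is now T5→T9→T10 = 9+3+7 = 19, so the conference takes 19 weeks.

19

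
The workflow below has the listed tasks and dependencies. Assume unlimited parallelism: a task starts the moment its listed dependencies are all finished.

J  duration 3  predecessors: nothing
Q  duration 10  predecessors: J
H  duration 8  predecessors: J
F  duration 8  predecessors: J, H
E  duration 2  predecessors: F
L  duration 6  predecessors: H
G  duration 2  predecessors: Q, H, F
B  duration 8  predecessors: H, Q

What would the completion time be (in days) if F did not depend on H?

21

Before: longest chain J→Q→B = 3+10+8 = 21, finish 21.
Without H→F, F's earliest start moves from 11 to 3.
The longest chain is now J→Q→B = 3+10+8 = 21, so the workflow takes 21 days.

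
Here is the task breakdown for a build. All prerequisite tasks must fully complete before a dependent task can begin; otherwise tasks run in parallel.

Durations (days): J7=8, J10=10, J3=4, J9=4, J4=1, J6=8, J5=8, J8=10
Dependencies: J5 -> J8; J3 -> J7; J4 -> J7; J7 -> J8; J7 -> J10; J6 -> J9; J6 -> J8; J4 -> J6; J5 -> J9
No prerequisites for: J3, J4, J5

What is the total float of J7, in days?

The longest chain is J3→J7→J8 = 4+8+10 = 22; overall finish 22 days.
The longest chain containing J7 totals 22 days.
So J7 can slip 12 − 12 = 0 days.

0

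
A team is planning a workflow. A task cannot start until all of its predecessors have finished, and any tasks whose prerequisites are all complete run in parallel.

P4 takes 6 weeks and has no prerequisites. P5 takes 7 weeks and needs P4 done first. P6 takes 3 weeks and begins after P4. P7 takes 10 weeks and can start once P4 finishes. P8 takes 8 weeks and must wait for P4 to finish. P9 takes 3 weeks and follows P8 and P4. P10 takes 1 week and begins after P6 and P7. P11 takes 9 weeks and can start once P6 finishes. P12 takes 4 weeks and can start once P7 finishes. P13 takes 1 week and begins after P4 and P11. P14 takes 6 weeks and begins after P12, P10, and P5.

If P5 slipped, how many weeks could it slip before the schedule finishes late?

P4→P7→P12→P14 = 6+10+4+6 = 26 sets the makespan at 26 weeks.
Longest path through P5: 19 weeks (earliest finish 13, latest finish 20).
Float = 26 − 19 = 7.

7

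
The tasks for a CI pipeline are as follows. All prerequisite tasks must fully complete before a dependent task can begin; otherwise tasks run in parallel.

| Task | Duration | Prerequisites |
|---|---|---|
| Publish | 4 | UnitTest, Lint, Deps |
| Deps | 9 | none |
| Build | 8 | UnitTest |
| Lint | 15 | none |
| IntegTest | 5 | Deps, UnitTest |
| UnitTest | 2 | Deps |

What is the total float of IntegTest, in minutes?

3

Critical path: Deps→UnitTest→Build = 9+2+8 = 19, so the finish is 19 minutes.
Longest path through IntegTest: 16 minutes (earliest finish 16, latest finish 19).
So IntegTest can slip 19 − 16 = 3 minutes.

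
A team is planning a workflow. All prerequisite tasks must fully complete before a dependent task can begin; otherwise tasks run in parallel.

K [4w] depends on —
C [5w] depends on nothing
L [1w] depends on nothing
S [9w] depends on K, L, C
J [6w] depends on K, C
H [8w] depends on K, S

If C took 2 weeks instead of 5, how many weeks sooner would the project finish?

The binding path is C→S→H = 5+9+8 = 22; finish at 22 weeks.
Since C is critical, the -3 change carries straight to that chain (now 19 weeks).
New critical path: K→S→H = 4+9+8 = 21 ⇒ 21 weeks.
Change in finish: 21 − 22 = -1 weeks.

1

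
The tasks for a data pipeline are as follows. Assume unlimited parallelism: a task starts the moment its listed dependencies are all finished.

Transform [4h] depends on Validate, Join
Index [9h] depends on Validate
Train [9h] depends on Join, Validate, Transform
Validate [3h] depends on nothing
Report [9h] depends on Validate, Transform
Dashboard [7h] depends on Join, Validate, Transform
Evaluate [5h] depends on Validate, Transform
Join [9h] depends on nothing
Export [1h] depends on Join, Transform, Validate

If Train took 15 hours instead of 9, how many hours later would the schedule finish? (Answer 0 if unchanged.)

Critical path before the change: Join→Transform→Train = 9+4+9 = 22 giving 22 hours.
Train is on the critical path; changing it to 15 makes that path 28 hours.
No other chain overtakes it, so the finish is 28 hours.
Change in finish: 28 − 22 = +6 hours.

6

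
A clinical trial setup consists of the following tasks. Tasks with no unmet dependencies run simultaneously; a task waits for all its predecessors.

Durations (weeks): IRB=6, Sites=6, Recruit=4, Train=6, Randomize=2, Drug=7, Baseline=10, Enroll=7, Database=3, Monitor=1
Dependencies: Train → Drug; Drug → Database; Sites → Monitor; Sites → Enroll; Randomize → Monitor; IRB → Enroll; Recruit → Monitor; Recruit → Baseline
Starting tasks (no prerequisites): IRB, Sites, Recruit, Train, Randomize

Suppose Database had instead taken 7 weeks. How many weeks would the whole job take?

As given, the longest chain is Train→Drug→Database = 6+7+3 = 16, so the finish is 16 weeks.
Since Database is critical, the +4 change carries straight to that chain (now 20 weeks).
The critical path is still Train→Drug→Database; finish is now 20 weeks.

20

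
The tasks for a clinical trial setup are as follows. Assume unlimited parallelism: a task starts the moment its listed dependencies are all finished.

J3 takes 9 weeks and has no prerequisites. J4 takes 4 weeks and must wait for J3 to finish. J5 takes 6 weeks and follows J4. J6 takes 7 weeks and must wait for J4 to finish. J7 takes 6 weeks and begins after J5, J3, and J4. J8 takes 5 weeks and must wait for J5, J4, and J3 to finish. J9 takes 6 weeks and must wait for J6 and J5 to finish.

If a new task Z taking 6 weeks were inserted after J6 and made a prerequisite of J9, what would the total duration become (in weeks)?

Originally the schedule takes 26 weeks.
With Z inserted, J9 now waits for max(J6, J5, Z).
New critical path: J3→J4→J6→Z→J9 = 9+4+7+6+6 = 32 ⇒ 32 weeks.

32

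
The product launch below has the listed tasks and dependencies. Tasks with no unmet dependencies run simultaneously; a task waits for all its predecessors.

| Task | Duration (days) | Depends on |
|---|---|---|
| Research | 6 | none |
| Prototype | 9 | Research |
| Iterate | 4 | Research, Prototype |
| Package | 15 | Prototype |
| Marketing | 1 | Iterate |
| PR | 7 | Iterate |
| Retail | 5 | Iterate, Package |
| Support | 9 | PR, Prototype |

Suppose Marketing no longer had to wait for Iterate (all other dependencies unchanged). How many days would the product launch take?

With the dependency in place, Research→Prototype→Iterate→PR→Support = 6+9+4+7+9 = 35 sets the finish at 35 days.
Without Iterate→Marketing, Marketing's earliest start moves from 19 to 0.
New critical path: Research→Prototype→Iterate→PR→Support = 6+9+4+7+9 = 35 ⇒ 35 days.

35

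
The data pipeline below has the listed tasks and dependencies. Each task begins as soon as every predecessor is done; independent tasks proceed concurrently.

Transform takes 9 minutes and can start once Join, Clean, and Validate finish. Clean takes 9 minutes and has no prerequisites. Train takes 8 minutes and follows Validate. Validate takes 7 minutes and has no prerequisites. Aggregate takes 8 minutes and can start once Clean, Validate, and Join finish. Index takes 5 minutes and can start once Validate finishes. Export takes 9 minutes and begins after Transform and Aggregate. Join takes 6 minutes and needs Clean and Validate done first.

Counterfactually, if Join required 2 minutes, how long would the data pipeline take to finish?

Critical path before the change: Clean→Join→Transform→Export = 9+6+9+9 = 33 giving 33 minutes.
Join is on the critical path; changing it to 2 makes that path 29 minutes.
That remains the longest chain; total 29 minutes.

29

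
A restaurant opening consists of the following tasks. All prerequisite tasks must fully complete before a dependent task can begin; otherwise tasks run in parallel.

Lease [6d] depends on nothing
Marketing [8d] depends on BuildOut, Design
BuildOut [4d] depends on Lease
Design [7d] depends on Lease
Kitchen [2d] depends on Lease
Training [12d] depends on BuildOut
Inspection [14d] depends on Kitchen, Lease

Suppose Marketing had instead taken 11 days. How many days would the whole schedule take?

Baseline: Lease→BuildOut→Training = 6+4+12 = 22 → 22 days.
Marketing is off the critical path — its longest chain is 21 days, giving 1 of slack.
Now Lease→Design→Marketing = 6+7+11 = 24 is longest, so the finish becomes 24 days.

24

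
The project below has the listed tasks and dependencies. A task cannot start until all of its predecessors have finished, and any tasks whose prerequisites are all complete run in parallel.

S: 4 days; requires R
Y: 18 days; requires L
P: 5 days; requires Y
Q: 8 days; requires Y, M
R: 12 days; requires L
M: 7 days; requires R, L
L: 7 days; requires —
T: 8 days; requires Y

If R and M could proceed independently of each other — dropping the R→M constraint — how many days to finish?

Before: longest chain L→R→M→Q = 7+12+7+8 = 34, finish 34.
Without R→M, M's earliest start moves from 19 to 7.
The longest chain is now L→Y→Q = 7+18+8 = 33, so the schedule takes 33 days.

33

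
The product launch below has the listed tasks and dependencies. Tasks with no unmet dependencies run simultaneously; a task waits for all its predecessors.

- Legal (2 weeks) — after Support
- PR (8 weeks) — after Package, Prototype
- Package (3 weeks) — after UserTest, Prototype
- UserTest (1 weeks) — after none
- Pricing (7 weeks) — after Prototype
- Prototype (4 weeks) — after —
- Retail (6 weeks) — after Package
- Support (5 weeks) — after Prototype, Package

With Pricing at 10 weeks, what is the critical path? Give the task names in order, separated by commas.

Critical path before the change: Prototype→Package→PR = 4+3+8 = 15 giving 15 weeks.
Pricing is off the critical path — its longest chain is 11 weeks, giving 4 of slack.
That remains the longest chain; total 15 weeks.

Prototype, Package, PR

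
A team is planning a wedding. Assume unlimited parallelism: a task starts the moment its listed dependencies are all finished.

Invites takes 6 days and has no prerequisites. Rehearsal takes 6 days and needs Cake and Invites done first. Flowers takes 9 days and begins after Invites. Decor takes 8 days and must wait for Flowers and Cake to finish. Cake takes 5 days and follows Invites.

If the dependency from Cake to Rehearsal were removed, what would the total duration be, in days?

Before: longest chain Invites→Flowers→Decor = 6+9+8 = 23, finish 23.
Without Cake→Rehearsal, Rehearsal's earliest start moves from 11 to 6.
New critical path: Invites→Flowers→Decor = 6+9+8 = 23 ⇒ 23 days.

23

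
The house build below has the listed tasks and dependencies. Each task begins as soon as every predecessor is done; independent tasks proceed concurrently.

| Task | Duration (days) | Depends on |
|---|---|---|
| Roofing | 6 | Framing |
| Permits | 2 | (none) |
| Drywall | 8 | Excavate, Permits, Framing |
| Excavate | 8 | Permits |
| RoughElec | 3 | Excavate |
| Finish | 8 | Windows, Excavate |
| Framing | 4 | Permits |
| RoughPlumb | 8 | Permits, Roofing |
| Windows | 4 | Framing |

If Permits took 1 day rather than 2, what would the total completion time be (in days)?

Actual critical path: Permits→Framing→Roofing→RoughPlumb = 2+4+6+8 = 20 ⇒ 20 days.
Permits is on the critical path; changing it to 1 makes that path 19 days.
That remains the longest chain; total 19 days.

19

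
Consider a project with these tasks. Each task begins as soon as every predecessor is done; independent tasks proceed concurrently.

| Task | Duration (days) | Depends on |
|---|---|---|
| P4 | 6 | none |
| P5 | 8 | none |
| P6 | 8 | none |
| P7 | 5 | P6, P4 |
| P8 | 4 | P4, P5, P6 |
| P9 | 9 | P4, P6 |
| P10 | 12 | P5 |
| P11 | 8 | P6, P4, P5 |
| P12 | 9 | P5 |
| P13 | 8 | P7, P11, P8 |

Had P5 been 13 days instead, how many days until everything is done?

Critical path before the change: P5→P11→P13 = 8+8+8 = 24 giving 24 days.
P5 is on the critical path; changing it to 13 makes that path 29 days.
That remains the longest chain; total 29 days.

29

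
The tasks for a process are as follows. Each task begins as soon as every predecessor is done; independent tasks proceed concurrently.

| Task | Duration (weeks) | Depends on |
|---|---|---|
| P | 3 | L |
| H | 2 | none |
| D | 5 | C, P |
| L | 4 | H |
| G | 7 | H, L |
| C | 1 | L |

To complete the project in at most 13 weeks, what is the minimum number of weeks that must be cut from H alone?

Current finish: 14 weeks; target: 13.
H is on every critical path, so each week cut from H cuts the finish by one (this holds down to a finish of 13).
Need 14 − 13 = 1 week off H → H becomes 1 week, finish becomes 13.

1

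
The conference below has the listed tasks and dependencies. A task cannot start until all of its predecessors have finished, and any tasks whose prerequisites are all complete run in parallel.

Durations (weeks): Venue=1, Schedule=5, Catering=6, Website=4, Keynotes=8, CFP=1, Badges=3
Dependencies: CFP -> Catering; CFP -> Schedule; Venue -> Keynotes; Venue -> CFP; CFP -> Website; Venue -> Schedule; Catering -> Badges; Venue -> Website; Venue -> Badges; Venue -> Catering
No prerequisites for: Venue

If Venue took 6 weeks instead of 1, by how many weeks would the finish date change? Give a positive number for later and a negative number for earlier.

Actual critical path: Venue→CFP→Catering→Badges = 1+1+6+3 = 11 ⇒ 11 weeks.
Since Venue is critical, the +5 change carries straight to that chain (now 16 weeks).
That remains the longest chain; total 16 weeks.
Change in finish: 16 − 11 = +5 weeks.

5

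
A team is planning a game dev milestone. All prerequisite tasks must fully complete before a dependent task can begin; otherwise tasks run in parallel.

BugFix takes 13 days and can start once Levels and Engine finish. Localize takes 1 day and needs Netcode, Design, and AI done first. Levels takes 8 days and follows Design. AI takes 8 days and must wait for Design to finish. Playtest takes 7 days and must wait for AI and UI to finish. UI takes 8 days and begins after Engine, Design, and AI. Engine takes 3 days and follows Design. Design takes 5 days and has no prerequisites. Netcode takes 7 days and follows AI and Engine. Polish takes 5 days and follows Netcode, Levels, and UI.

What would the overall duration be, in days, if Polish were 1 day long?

Actual critical path: Design→AI→UI→Playtest = 5+8+8+7 = 28 ⇒ 28 days.
Polish is off the critical path — its longest chain is 26 days, giving 2 of slack.
That remains the longest chain; total 28 days.

28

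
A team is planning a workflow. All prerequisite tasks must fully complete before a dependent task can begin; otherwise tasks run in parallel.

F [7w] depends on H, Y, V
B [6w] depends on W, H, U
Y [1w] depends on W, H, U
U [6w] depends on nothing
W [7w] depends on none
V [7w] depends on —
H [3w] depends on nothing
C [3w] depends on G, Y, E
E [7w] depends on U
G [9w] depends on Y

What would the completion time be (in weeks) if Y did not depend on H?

With the dependency in place, W→Y→G→C = 7+1+9+3 = 20 sets the finish at 20 weeks.
Dropping H→Y doesn't change Y's earliest start (7); another predecessor still binds.
After: W→Y→G→C = 7+1+9+3 = 20 → 20 weeks.

20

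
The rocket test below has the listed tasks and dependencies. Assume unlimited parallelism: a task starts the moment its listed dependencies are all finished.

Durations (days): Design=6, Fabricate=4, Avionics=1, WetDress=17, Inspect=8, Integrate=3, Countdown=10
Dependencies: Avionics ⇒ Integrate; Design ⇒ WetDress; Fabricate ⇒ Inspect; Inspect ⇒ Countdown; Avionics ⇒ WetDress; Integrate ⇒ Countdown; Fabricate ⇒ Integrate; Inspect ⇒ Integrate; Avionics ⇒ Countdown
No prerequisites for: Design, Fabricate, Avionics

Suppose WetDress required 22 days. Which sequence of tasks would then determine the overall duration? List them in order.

Critical path before the change: Fabricate→Inspect→Integrate→Countdown = 4+8+3+10 = 25 giving 25 days.
The longest path through WetDress is only 23 days, so WetDress has float 2.
The binding chain switches to Design→WetDress = 6+22 = 28; finish 28 days.

Design, WetDress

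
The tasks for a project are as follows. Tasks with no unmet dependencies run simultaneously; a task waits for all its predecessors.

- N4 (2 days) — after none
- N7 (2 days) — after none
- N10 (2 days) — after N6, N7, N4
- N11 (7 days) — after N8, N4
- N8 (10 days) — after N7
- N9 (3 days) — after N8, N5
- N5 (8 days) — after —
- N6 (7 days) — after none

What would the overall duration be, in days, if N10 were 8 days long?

19

As given, the longest chain is N7→N8→N11 = 2+10+7 = 19, so the finish is 19 days.
N10 has 10 days of float (longest path through it is 9).
No other chain overtakes it, so the finish is 19 days.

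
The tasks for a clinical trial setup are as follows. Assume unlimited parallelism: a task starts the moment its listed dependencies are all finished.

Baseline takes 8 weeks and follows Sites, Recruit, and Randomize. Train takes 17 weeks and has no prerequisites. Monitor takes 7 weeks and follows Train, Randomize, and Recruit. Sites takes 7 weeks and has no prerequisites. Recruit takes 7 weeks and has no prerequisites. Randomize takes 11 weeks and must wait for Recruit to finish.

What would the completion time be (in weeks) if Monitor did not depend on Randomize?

26

With the dependency in place, Recruit→Randomize→Baseline = 7+11+8 = 26 sets the finish at 26 weeks.
Without Randomize→Monitor, Monitor's earliest start moves from 18 to 17.
New critical path: Recruit→Randomize→Baseline = 7+11+8 = 26 ⇒ 26 weeks.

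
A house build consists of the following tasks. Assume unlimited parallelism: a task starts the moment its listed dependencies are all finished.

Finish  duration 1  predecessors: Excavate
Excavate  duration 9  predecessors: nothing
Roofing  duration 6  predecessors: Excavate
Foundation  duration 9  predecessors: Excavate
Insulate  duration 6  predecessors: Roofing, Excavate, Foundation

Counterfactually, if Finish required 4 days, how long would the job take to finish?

24

The binding path is Excavate→Foundation→Insulate = 9+9+6 = 24; finish at 24 days.
Finish has 14 days of float (longest path through it is 10).
That remains the longest chain; total 24 days.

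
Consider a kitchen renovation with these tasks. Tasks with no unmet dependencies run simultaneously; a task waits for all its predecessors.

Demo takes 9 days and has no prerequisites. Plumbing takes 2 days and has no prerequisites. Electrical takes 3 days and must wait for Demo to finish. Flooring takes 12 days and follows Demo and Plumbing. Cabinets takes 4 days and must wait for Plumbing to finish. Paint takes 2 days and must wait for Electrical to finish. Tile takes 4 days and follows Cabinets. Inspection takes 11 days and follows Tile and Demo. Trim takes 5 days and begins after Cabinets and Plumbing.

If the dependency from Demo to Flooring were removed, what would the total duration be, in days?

21

With the dependency in place, Demo→Flooring = 9+12 = 21 sets the finish at 21 days.
Without Demo→Flooring, Flooring's earliest start moves from 9 to 2.
The longest chain is now Plumbing→Cabinets→Tile→Inspection = 2+4+4+11 = 21, so the schedule takes 21 days.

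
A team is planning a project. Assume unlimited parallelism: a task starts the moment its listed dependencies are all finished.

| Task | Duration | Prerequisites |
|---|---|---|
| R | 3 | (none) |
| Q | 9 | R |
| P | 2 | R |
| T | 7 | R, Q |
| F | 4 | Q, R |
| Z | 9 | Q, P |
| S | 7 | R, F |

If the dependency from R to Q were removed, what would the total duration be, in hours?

Before: longest chain R→Q→F→S = 3+9+4+7 = 23, finish 23.
Without R→Q, Q's earliest start moves from 3 to 0.
After: Q→F→S = 9+4+7 = 20 → 20 hours.

20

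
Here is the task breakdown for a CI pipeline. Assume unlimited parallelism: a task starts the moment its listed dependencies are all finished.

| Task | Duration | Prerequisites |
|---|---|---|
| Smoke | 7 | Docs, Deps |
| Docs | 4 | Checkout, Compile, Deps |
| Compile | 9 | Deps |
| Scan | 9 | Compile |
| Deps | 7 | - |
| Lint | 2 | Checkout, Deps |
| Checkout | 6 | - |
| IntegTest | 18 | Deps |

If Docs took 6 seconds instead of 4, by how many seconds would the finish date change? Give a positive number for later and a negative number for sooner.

2

Critical path before the change: Deps→Compile→Docs→Smoke = 7+9+4+7 = 27 giving 27 seconds.
Since Docs is critical, the +2 change carries straight to that chain (now 29 seconds).
That remains the longest chain; total 29 seconds.
Change in finish: 29 − 27 = +2 seconds.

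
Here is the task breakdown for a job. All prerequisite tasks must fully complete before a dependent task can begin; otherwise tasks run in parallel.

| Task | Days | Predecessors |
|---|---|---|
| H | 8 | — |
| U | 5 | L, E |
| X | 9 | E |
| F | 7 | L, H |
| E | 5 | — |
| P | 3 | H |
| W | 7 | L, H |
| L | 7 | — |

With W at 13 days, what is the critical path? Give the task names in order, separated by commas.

H, W

Critical path before the change: H→W = 8+7 = 15 giving 15 days.
W is on the critical path; changing it to 13 makes that path 21 days.
No other chain overtakes it, so the finish is 21 days.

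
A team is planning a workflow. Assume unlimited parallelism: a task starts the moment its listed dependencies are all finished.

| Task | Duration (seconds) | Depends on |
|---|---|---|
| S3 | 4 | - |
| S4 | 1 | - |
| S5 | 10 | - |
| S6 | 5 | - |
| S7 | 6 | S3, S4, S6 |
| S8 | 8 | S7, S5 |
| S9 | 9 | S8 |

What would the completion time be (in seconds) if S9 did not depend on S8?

19

Original critical path: S6→S7→S8→S9 = 5+6+8+9 = 28 ⇒ 28 seconds.
Without S8→S9, S9's earliest start moves from 19 to 0.
New critical path: S6→S7→S8 = 5+6+8 = 19 ⇒ 19 seconds.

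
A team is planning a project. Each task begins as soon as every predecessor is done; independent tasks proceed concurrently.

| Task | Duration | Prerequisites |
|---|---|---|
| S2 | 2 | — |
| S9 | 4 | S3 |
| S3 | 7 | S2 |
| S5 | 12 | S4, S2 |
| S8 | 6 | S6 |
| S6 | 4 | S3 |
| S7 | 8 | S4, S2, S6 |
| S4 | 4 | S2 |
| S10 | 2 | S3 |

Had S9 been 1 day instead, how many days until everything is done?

As given, the longest chain is S2→S3→S6→S7 = 2+7+4+8 = 21, so the finish is 21 days.
The longest path through S9 is only 13 days, so S9 has float 8.
The critical path is still S2→S3→S6→S7; finish is now 21 days.

21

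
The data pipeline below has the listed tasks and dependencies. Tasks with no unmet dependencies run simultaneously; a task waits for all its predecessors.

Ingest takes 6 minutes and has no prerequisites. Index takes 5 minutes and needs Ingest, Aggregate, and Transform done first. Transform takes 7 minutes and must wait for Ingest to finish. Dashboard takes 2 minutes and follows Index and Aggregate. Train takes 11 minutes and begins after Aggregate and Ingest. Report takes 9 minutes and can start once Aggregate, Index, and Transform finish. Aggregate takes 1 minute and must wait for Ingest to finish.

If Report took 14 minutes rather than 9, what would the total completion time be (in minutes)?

Baseline: Ingest→Transform→Index→Report = 6+7+5+9 = 27 → 27 minutes.
Since Report is critical, the +5 change carries straight to that chain (now 32 minutes).
No other chain overtakes it, so the finish is 32 minutes.

32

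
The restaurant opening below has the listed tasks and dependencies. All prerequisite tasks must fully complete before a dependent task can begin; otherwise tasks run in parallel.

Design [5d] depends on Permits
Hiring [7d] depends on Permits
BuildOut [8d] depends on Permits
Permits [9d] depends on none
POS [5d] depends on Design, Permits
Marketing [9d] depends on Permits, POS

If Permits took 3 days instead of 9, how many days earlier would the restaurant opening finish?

6

The binding path is Permits→Design→POS→Marketing = 9+5+5+9 = 28; finish at 28 days.
Since Permits is critical, the -6 change carries straight to that chain (now 22 days).
No other chain overtakes it, so the finish is 22 days.
Change in finish: 22 − 28 = -6 days.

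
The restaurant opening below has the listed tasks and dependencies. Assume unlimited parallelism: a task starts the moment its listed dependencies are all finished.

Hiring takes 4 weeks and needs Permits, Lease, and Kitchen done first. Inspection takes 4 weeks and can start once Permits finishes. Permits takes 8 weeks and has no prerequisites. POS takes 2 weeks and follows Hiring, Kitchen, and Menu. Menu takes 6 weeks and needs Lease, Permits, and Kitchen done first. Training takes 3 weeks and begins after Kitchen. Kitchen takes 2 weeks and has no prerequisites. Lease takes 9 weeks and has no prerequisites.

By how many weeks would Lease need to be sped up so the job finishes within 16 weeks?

1

Current finish: 17 weeks; target: 16.
Lease is on every critical path, so each week cut from Lease cuts the finish by one (this holds down to a finish of 16).
Need 17 − 16 = 1 week off Lease → Lease becomes 8 weeks, finish becomes 16.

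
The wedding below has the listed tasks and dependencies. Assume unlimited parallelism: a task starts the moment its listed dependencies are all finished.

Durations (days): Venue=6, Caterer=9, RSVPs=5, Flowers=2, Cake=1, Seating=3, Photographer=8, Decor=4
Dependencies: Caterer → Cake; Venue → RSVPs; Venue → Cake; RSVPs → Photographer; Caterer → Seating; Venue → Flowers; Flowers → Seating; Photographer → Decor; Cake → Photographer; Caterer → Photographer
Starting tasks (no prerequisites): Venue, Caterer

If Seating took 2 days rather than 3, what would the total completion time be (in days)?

Actual critical path: Venue→RSVPs→Photographer→Decor = 6+5+8+4 = 23 ⇒ 23 days.
The longest path through Seating is only 12 days, so Seating has float 11.
That remains the longest chain; total 23 days.

23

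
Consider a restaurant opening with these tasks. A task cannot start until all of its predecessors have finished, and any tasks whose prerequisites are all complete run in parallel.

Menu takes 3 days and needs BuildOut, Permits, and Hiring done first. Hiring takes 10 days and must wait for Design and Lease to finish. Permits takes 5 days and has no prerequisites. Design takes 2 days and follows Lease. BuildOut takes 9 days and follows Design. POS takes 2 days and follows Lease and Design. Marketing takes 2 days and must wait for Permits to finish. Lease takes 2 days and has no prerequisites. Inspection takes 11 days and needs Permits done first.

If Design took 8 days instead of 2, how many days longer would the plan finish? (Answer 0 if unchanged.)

6

As given, the longest chain is Lease→Design→Hiring→Menu = 2+2+10+3 = 17, so the finish is 17 days.
Design lies on that path, so at 8 days the path becomes 23 days.
That remains the longest chain; total 23 days.
Change in finish: 23 − 17 = +6 days.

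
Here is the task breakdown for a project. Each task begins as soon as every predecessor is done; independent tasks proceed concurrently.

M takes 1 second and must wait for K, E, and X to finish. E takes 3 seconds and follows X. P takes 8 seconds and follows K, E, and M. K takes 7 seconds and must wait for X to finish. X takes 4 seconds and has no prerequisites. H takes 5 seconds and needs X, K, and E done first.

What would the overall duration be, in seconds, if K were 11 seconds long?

Baseline: X→K→M→P = 4+7+1+8 = 20 → 20 seconds.
K lies on that path, so at 11 seconds the path becomes 24 seconds.
The critical path is still X→K→M→P; finish is now 24 seconds.

24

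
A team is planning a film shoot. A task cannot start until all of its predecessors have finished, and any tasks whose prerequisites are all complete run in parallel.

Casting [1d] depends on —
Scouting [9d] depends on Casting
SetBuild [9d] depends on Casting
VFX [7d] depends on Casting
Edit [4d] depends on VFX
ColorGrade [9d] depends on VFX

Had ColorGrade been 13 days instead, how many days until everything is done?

Critical path before the change: Casting→VFX→ColorGrade = 1+7+9 = 17 giving 17 days.
Since ColorGrade is critical, the +4 change carries straight to that chain (now 21 days).
That remains the longest chain; total 21 days.

21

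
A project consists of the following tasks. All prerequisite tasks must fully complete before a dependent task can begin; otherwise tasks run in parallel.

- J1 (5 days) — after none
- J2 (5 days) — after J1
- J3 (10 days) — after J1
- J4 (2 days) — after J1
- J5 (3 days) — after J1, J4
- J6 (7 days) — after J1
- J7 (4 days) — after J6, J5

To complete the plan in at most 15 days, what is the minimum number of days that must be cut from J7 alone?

1

Current finish: 16 days; target: 15.
J7 is on every critical path, so each day cut from J7 cuts the finish by one (this holds down to a finish of 15).
Need 16 − 15 = 1 day off J7 → J7 becomes 3 days, finish becomes 15.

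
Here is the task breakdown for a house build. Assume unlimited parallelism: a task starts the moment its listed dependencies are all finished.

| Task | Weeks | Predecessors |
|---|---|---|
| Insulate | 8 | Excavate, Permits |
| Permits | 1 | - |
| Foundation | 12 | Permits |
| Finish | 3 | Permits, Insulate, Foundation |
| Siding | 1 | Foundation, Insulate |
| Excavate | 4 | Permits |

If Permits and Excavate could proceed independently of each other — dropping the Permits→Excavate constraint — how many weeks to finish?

16

Original critical path: Permits→Excavate→Insulate→Finish = 1+4+8+3 = 16 ⇒ 16 weeks.
Without Permits→Excavate, Excavate's earliest start moves from 1 to 0.
The longest chain is now Permits→Foundation→Finish = 1+12+3 = 16, so the project takes 16 weeks.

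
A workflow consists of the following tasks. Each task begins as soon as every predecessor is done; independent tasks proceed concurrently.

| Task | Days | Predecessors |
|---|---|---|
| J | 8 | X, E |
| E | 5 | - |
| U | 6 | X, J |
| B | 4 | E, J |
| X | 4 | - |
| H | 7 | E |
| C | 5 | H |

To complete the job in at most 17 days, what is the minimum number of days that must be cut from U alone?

Current finish: 19 days; target: 17.
U is on every critical path, so each day cut from U cuts the finish by one (this holds down to a finish of 17).
Need 19 − 17 = 2 days off U → U becomes 4 days, finish becomes 17.

2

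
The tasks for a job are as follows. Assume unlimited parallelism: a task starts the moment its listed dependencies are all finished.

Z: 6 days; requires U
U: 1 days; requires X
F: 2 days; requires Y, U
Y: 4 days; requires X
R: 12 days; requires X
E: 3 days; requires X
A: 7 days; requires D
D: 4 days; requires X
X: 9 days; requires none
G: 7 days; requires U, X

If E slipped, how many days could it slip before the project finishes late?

9

Critical path: X→R = 9+12 = 21, so the finish is 21 days.
Longest path through E: 12 days (earliest finish 12, latest finish 21).
So E can slip 21 − 12 = 9 days.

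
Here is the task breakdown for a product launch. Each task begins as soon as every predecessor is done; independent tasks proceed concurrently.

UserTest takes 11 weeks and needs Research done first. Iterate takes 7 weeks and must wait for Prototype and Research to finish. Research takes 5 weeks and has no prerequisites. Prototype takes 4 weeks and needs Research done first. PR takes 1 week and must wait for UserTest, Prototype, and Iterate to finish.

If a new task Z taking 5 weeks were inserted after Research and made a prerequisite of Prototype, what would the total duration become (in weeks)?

Originally the product launch takes 17 weeks.
With Z inserted, Prototype now waits for max(Research, Z).
New critical path: Research→Z→Prototype→Iterate→PR = 5+5+4+7+1 = 22 ⇒ 22 weeks.

22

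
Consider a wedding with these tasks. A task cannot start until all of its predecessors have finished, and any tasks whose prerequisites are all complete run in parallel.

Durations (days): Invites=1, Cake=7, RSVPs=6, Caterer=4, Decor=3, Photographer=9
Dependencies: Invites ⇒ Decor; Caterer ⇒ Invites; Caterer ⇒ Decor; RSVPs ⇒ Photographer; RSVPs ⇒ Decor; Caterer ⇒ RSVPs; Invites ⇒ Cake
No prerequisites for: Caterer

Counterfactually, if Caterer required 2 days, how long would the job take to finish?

17

Baseline: Caterer→RSVPs→Photographer = 4+6+9 = 19 → 19 days.
Caterer lies on that path, so at 2 days the path becomes 17 days.
No other chain overtakes it, so the finish is 17 days.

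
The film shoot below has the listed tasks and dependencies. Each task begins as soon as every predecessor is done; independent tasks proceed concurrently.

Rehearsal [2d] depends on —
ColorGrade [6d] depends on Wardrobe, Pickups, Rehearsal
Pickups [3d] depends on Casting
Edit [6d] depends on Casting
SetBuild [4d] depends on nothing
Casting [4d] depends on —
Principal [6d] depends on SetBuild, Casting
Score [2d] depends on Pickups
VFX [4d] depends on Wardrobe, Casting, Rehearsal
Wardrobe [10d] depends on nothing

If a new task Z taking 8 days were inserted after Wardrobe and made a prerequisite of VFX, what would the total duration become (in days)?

Originally the film shoot takes 16 days.
With Z inserted, VFX now waits for max(Wardrobe, Casting, Rehearsal, Z).
New critical path: Wardrobe→Z→VFX = 10+8+4 = 22 ⇒ 22 days.

22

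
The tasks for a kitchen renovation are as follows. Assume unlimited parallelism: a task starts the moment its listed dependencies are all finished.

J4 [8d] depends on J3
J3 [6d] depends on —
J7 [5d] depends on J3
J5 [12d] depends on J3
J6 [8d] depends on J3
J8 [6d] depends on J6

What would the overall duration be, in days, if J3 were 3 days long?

Critical path before the change: J3→J6→J8 = 6+8+6 = 20 giving 20 days.
J3 lies on that path, so at 3 days the path becomes 17 days.
The critical path is still J3→J6→J8; finish is now 17 days.

17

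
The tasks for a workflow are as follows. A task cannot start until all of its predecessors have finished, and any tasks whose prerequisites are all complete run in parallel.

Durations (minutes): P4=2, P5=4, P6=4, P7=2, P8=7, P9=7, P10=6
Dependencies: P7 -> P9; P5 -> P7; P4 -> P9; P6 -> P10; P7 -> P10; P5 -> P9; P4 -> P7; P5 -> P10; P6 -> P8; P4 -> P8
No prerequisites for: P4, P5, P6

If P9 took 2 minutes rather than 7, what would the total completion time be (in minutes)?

12

Actual critical path: P5→P7→P9 = 4+2+7 = 13 ⇒ 13 minutes.
Since P9 is critical, the -5 change carries straight to that chain (now 8 minutes).
Now P5→P7→P10 = 4+2+6 = 12 is longest, so the finish becomes 12 minutes.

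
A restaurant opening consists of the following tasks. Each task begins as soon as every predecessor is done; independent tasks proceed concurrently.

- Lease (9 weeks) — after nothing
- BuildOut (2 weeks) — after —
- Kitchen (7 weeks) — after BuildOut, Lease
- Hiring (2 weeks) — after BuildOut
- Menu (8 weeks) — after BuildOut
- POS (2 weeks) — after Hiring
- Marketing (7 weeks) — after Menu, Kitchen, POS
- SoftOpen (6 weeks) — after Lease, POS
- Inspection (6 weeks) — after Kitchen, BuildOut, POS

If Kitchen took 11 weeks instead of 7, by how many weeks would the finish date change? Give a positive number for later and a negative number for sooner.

4

The binding path is Lease→Kitchen→Marketing = 9+7+7 = 23; finish at 23 weeks.
Kitchen is on the critical path; changing it to 11 makes that path 27 weeks.
That remains the longest chain; total 27 weeks.
Change in finish: 27 − 23 = +4 weeks.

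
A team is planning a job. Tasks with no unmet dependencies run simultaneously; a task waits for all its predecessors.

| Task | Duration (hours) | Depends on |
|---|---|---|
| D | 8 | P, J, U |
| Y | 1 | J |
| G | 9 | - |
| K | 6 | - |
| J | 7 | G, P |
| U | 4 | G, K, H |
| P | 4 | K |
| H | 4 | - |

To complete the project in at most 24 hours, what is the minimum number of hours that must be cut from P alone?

1

Current finish: 25 hours; target: 24.
P is on every critical path, so each hour cut from P cuts the finish by one (this holds down to a finish of 24).
Need 25 − 24 = 1 hour off P → P becomes 3 hours, finish becomes 24.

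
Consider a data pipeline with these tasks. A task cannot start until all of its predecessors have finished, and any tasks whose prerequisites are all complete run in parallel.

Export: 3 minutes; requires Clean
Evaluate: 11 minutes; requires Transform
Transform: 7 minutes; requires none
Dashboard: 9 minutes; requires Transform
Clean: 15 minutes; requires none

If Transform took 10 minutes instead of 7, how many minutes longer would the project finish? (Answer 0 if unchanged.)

3

The binding path is Transform→Evaluate = 7+11 = 18; finish at 18 minutes.
Transform is on the critical path; changing it to 10 makes that path 21 minutes.
No other chain overtakes it, so the finish is 21 minutes.
Change in finish: 21 − 18 = +3 minutes.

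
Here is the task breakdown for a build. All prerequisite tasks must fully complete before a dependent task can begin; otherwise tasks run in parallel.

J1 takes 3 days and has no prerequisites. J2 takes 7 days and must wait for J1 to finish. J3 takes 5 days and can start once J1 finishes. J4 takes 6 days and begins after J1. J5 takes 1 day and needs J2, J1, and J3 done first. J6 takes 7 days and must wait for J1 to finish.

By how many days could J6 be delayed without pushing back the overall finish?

Critical path: J1→J2→J5 = 3+7+1 = 11, so the finish is 11 days.
J6 finishes as early as 10 and must finish by 11.
So J6 can slip 11 − 10 = 1 day.

1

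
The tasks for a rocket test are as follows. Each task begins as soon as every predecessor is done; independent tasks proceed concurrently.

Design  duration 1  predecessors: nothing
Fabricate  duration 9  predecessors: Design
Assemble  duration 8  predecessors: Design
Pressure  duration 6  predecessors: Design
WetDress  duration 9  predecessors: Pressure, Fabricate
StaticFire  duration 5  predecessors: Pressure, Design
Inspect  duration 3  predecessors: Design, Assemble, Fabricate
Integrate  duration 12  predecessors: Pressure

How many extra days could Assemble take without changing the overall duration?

7

Design→Fabricate→WetDress = 1+9+9 = 19 sets the makespan at 19 days.
The longest chain containing Assemble totals 12 days.
Float = 19 − 12 = 7.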